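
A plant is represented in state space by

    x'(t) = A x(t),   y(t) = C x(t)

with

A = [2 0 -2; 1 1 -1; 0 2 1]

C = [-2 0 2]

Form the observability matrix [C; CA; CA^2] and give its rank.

3

CA = [[-4, 4, 6]]
CA^2 = [[-4, 16, 10]]
Observability matrix O = [C; CA; CA^2] = [[-2, 0, 2], [-4, 4, 6], [-4, 16, 10]]
det(O) = (-2)·(4·10 - 6·16) - 0·((-4)·10 - 6·(-4)) + 2·((-4)·16 - 4·(-4)) = (-2)·(-56) - 0·(-16) + 2·(-48) = 16 ≠ 0, so rank(O) = 3.
rank(O) = 3 = n, so the pair (A, C) is completely observable.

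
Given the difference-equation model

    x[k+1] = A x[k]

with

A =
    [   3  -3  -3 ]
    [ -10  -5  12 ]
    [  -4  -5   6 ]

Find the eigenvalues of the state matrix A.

-3, 3, 4

det(zI - A) = z^3 - (tr A)z^2 + (M11 + M22 + M33)z - det A, where Mii is the 2×2 principal minor of A obtained by deleting row i and column i.
tr A = 3 + (-5) + 6 = 4; M11 = (-5)·6 - 12·(-5) = -30 - (-60) = 30; M22 = 3·6 - (-3)·(-4) = 18 - 12 = 6; M33 = 3·(-5) - (-3)·(-10) = -15 - 30 = -45; sum of minors = -9.
det A = 3·((-5)·6 - 12·(-5)) - (-3)·((-10)·6 - 12·(-4)) + (-3)·((-10)·(-5) - (-5)·(-4)) = 3·30 - (-3)·(-12) + (-3)·30 = -36.
So p(z) = det(zI - A) = z^3 - 4z^2 - 9z + 36.
Rational-root test: any integer root divides 36. Testing small divisors, z = -3 works: p(-3) = -27 + (-36) + 27 + 36 = 0, so (z + 3) is a factor.
Dividing, p(z) = (z + 3)(z^2 - 7z + 12).
Factor z^2 - 7z + 12: two numbers with sum 7 and product 12 are 4 and 3, so z^2 - 7z + 12 = (z - 4)(z - 3).
Hence p(z) = (z - 4) (z - 3) (z + 3), with roots -3, 3, 4.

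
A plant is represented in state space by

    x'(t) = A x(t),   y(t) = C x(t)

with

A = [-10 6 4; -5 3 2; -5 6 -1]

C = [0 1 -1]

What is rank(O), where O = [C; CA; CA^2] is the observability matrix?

1

CA = [[0, -3, 3]]
CA^2 = [[0, 9, -9]]
Observability matrix O = [C; CA; CA^2] = [[0, 1, -1], [0, -3, 3], [0, 9, -9]]
Every row of O is a scalar multiple of row 1 = [0, 1, -1] (multipliers 1, -3, 9), so the rows span a one-dimensional space.
O ≠ 0, hence rank(O) = 1.
rank(O) = 1 < n = 3, so the pair (A, C) is not completely observable.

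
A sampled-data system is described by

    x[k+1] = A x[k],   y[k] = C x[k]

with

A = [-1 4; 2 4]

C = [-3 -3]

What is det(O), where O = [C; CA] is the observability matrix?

63

CA = [[-3, -24]]
Observability matrix O = [C; CA] = [[-3, -3], [-3, -24]]
det(O) = (-3)·(-24) - (-3)·(-3) = 72 - 9 = 63
Since det(O) ≠ 0, rank(O) = 2 and the system is completely observable.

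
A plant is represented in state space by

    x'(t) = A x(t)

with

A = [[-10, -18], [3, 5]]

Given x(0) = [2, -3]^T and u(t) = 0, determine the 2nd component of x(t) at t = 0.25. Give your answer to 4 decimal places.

-3.9801

det(sI - A) = s^2 - (tr A)s + det A, with tr A = (-10) + 5 = -5 and det A = (-10)·5 - (-18)·3 = -50 - (-54) = 4.
So p(s) = det(sI - A) = s^2 + 5s + 4.
Factor s^2 + 5s + 4: two numbers with sum -5 and product 4 are -1 and -4, so s^2 + 5s + 4 = (s + 1)(s + 4).
Hence p(s) = (s + 1) (s + 4), with roots -4, -1.
The eigenvalues -4, -1 are distinct and real, so A is diagonalisable and x(t) = e^{At} x(0) = V diag(e^{λ_i t}) V^{-1} x(0), where the columns of V are the eigenvectors.
λ = -4: A - (-4)I = [[-6, -18], [3, 9]]. Row 1 gives (-6)·v1 + (-18)·v2 = 0, so take v_1 = [-3, 1]^T.
λ = -1: A - (-1)I = [[-9, -18], [3, 6]]. Row 1 gives (-9)·v1 + (-18)·v2 = 0, so take v_2 = [-2, 1]^T.
V = [v_1 v_2] = [[-3, -2], [1, 1]] has det V = -1, so V^{-1} = adj(V)/det V = [[-1, -2], [1, 3]].
Modal coordinates z(0) = V^{-1} x(0): (-1)·2 + (-2)·(-3) = 4; 1·2 + 3·(-3) = -7; so z(0) = [4, -7]^T.
x_2(t) = Σ_i (v_i)_2 · z_i(0) · e^{λ_i t} (row 2 of V times the modal terms).
x_2(0.25) = 1·4·e^{-4·0.25} + 1·(-7)·e^{-1·0.25} = 4·0.367879 + (-7)·0.778801 = -3.9801.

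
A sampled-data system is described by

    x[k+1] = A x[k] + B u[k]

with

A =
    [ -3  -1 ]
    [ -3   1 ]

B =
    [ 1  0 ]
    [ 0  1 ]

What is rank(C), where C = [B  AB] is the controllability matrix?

AB = [[-3, -1], [-3, 1]]
Controllability matrix C = [B  AB] = [[1, 0, -3, -1], [0, 1, -3, 1]]
Take the 2×2 submatrix of C formed by columns 1, 2: [[1, 0], [0, 1]]. Its determinant is 1·1 - 0·0 = 1 - 0 = 1 ≠ 0.
So rank(C) ≥ 2; since C has 2 rows, rank(C) = 2.
rank(C) = 2 = n, so the pair (A, B) is completely controllable.

2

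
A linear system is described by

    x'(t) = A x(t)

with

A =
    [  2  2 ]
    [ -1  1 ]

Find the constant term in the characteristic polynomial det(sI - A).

4

For a 2×2 matrix, det(sI - A) = s^2 - (tr A)s + det A.
tr A = 3, det A = 4.
So p(s) = s^2 - 3s + 4.
The constant term is 4.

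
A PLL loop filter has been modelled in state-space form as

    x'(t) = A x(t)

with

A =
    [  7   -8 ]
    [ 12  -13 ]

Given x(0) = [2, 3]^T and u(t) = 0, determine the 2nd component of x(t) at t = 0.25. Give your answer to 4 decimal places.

0.8595

det(sI - A) = s^2 - (tr A)s + det A, with tr A = 7 + (-13) = -6 and det A = 7·(-13) - (-8)·12 = -91 - (-96) = 5.
So p(s) = det(sI - A) = s^2 + 6s + 5.
Factor s^2 + 6s + 5: two numbers with sum -6 and product 5 are -1 and -5, so s^2 + 6s + 5 = (s + 1)(s + 5).
Hence p(s) = (s + 1) (s + 5), with roots -5, -1.
The eigenvalues -5, -1 are distinct and real, so A is diagonalisable and x(t) = e^{At} x(0) = V diag(e^{λ_i t}) V^{-1} x(0), where the columns of V are the eigenvectors.
λ = -5: A - (-5)I = [[12, -8], [12, -8]]. Row 1 gives 12·v1 + (-8)·v2 = 0, so take v_1 = [-2, -3]^T.
λ = -1: A - (-1)I = [[8, -8], [12, -12]]. Row 1 gives 8·v1 + (-8)·v2 = 0, so take v_2 = [1, 1]^T.
V = [v_1 v_2] = [[-2, 1], [-3, 1]] has det V = 1, so V^{-1} = adj(V)/det V = [[1, -1], [3, -2]].
Modal coordinates z(0) = V^{-1} x(0): 1·2 + (-1)·3 = -1; 3·2 + (-2)·3 = 0; so z(0) = [-1, 0]^T.
x_2(t) = Σ_i (v_i)_2 · z_i(0) · e^{λ_i t} (row 2 of V times the modal terms).
x_2(0.25) = (-3)·(-1)·e^{-5·0.25} + 1·0·e^{-1·0.25} = 3·0.286505 + 0·0.778801 = 0.8595.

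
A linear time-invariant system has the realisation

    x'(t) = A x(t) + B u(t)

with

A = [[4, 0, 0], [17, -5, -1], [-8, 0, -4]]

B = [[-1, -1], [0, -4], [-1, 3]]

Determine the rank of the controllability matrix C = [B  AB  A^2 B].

2

AB = [[-4, -4], [-16, 0], [12, -4]]
A^2B = [[-16, -16], [0, -64], [-16, 48]]
Controllability matrix C = [B  AB  A^2B] = [[-1, -1, -4, -4, -16, -16], [0, -4, -16, 0, 0, -64], [-1, 3, 12, -4, -16, 48]]
The rows r1, r2, r3 of C are linearly dependent: -r1 + r2 + r3 = 0 (check each entry), so rank(C) ≤ 2.
The 2×2 minor from rows 1, 2, columns 1, 2 is (-1)·(-4) - (-1)·0 = 4 - 0 = 4 ≠ 0, so rank(C) = 2.
rank(C) = 2 < n = 3, so the pair (A, B) is not completely controllable.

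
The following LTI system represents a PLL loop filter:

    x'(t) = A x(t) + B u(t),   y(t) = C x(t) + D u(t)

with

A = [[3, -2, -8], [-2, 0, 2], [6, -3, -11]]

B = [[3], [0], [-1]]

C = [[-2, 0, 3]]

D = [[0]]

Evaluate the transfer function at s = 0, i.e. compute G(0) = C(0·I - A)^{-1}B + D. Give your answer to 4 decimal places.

G(0) = C(-A)^{-1}B + D = -C A^{-1} B + D.
det A = -10, so A^{-1} = (1/-10)·adj(A) = [[-3/5, -1/5, 2/5], [1, -3/2, -1], [-3/5, 3/10, 2/5]]
A^{-1} B = [-11/5, 4, -11/5]^T
C A^{-1} B = -11/5
G(0) = D - C A^{-1} B = 0 - (-11/5) = 11/5 ≈ 2.2000

2.2000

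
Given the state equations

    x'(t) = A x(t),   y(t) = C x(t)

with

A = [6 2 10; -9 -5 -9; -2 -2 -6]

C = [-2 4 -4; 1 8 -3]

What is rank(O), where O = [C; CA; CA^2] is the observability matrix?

CA = [[-40, -16, -32], [-60, -32, -44]]
CA^2 = [[-32, 64, -64], [16, 128, -48]]
Observability matrix O = [C; CA; CA^2] = [[-2, 4, -4], [1, 8, -3], [-40, -16, -32], [-60, -32, -44], [-32, 64, -64], [16, 128, -48]]
The columns c1, c2, c3 of O are linearly dependent: -2·c1 + c2 + 2·c3 = 0 (check each entry), so rank(O) ≤ 2.
The 2×2 minor from rows 1, 2, columns 1, 2 is (-2)·8 - 4·1 = -16 - 4 = -20 ≠ 0, so rank(O) = 2.
rank(O) = 2 < n = 3, so the pair (A, C) is not completely observable.

2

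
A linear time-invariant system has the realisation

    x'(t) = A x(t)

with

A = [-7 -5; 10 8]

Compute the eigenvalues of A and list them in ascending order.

det(sI - A) = s^2 - (tr A)s + det A, with tr A = (-7) + 8 = 1 and det A = (-7)·8 - (-5)·10 = -56 - (-50) = -6.
So p(s) = det(sI - A) = s^2 - s - 6.
Factor s^2 - s - 6: two numbers with sum 1 and product -6 are 3 and -2, so s^2 - s - 6 = (s - 3)(s + 2).
Hence p(s) = (s - 3) (s + 2), with roots -2, 3.
At least one eigenvalue has non-negative real part, so the system is not asymptotically stable.

-2, 3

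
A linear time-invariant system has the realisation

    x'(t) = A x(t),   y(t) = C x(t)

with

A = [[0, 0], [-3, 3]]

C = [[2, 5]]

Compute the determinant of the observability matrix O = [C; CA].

CA = [[-15, 15]]
Observability matrix O = [C; CA] = [[2, 5], [-15, 15]]
det(O) = 2·15 - 5·(-15) = 30 - (-75) = 105
Since det(O) ≠ 0, rank(O) = 2 and the system is completely observable.

105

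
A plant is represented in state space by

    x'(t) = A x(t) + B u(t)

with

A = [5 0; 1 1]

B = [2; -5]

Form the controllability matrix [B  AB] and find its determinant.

AB = [[10], [-3]]
Controllability matrix C = [B  AB] = [[2, 10], [-5, -3]]
det(C) = 2·(-3) - 10·(-5) = -6 - (-50) = 44
Since det(C) ≠ 0, rank(C) = 2 and the system is completely controllable.

44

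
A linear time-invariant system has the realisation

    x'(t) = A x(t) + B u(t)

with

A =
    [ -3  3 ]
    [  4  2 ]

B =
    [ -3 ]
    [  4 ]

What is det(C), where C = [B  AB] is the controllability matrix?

-72

AB = [[21], [-4]]
Controllability matrix C = [B  AB] = [[-3, 21], [4, -4]]
det(C) = (-3)·(-4) - 21·4 = 12 - 84 = -72
Since det(C) ≠ 0, rank(C) = 2 and the system is completely controllable.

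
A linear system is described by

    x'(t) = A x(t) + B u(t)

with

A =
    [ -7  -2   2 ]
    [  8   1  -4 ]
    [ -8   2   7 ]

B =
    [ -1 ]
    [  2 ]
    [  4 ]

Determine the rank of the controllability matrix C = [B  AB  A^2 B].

2

AB = [[11], [-22], [40]]
A^2B = [[47], [-94], [148]]
Controllability matrix C = [B  AB  A^2B] = [[-1, 11, 47], [2, -22, -94], [4, 40, 148]]
The rows r1, r2, r3 of C are linearly dependent: 2·r1 + r2 = 0 (check each entry), so rank(C) ≤ 2.
The 2×2 minor from rows 1, 3, columns 1, 2 is (-1)·40 - 11·4 = -40 - 44 = -84 ≠ 0, so rank(C) = 2.
rank(C) = 2 < n = 3, so the pair (A, B) is not completely controllable.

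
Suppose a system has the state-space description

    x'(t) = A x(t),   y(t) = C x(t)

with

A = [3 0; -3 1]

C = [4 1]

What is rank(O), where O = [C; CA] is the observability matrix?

2

CA = [[9, 1]]
Observability matrix O = [C; CA] = [[4, 1], [9, 1]]
det(O) = 4·1 - 1·9 = 4 - 9 = -5 ≠ 0, so rank(O) = 2.
rank(O) = 2 = n, so the pair (A, C) is completely observable.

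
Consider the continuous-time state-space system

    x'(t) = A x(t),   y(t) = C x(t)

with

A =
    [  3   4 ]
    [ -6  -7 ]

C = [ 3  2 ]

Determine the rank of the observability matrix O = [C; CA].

CA = [[-3, -2]]
Observability matrix O = [C; CA] = [[3, 2], [-3, -2]]
Every row of O is a scalar multiple of row 1 = [3, 2] (multipliers 1, -1), so the rows span a one-dimensional space.
O ≠ 0, hence rank(O) = 1.
rank(O) = 1 < n = 2, so the pair (A, C) is not completely observable.

1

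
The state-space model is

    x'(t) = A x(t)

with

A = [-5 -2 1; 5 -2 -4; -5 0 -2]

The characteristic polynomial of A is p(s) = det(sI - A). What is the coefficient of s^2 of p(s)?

Expand det(sI - A) for the 3×3 matrix.
p(s) = s^3 + 9s^2 + 39s + 90.
(Check: constant term = det(-A) = (-1)^3 det A = 90; coefficient of s^2 = -tr A = 9.)
The coefficient of s^2 is 9.

9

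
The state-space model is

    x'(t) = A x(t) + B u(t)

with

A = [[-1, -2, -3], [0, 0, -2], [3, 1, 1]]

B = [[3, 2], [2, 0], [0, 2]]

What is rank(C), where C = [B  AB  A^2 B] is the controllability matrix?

AB = [[-7, -8], [0, -4], [11, 8]]
A^2B = [[-26, -8], [-22, -16], [-10, -20]]
Controllability matrix C = [B  AB  A^2B] = [[3, 2, -7, -8, -26, -8], [2, 0, 0, -4, -22, -16], [0, 2, 11, 8, -10, -20]]
Take the 3×3 submatrix of C formed by columns 1, 2, 3: [[3, 2, -7], [2, 0, 0], [0, 2, 11]]. Its determinant is 3·(0·11 - 0·2) - 2·(2·11 - 0·0) + (-7)·(2·2 - 0·0) = 3·0 - 2·22 + (-7)·4 = -72 ≠ 0.
So rank(C) ≥ 3; since C has 3 rows, rank(C) = 3.
rank(C) = 3 = n, so the pair (A, B) is completely controllable.

3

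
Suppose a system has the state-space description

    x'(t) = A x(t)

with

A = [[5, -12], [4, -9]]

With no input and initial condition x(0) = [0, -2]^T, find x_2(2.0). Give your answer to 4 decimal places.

0.7922

det(sI - A) = s^2 - (tr A)s + det A, with tr A = 5 + (-9) = -4 and det A = 5·(-9) - (-12)·4 = -45 - (-48) = 3.
So p(s) = det(sI - A) = s^2 + 4s + 3.
Factor s^2 + 4s + 3: two numbers with sum -4 and product 3 are -1 and -3, so s^2 + 4s + 3 = (s + 1)(s + 3).
Hence p(s) = (s + 1) (s + 3), with roots -3, -1.
The eigenvalues -3, -1 are distinct and real, so A is diagonalisable and x(t) = e^{At} x(0) = V diag(e^{λ_i t}) V^{-1} x(0), where the columns of V are the eigenvectors.
λ = -3: A - (-3)I = [[8, -12], [4, -6]]. Row 1 gives 8·v1 + (-12)·v2 = 0, so take v_1 = [-3, -2]^T.
λ = -1: A - (-1)I = [[6, -12], [4, -8]]. Row 1 gives 6·v1 + (-12)·v2 = 0, so take v_2 = [2, 1]^T.
V = [v_1 v_2] = [[-3, 2], [-2, 1]] has det V = 1, so V^{-1} = adj(V)/det V = [[1, -2], [2, -3]].
Modal coordinates z(0) = V^{-1} x(0): 1·0 + (-2)·(-2) = 4; 2·0 + (-3)·(-2) = 6; so z(0) = [4, 6]^T.
x_2(t) = Σ_i (v_i)_2 · z_i(0) · e^{λ_i t} (row 2 of V times the modal terms).
x_2(2.0) = (-2)·4·e^{-3·2.0} + 1·6·e^{-1·2.0} = (-8)·0.002479 + 6·0.135335 = 0.7922.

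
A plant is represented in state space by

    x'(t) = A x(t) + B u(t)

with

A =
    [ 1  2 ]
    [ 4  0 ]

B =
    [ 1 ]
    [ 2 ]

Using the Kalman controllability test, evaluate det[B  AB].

AB = [[5], [4]]
Controllability matrix C = [B  AB] = [[1, 5], [2, 4]]
det(C) = 1·4 - 5·2 = 4 - 10 = -6
Since det(C) ≠ 0, rank(C) = 2 and the system is completely controllable.

-6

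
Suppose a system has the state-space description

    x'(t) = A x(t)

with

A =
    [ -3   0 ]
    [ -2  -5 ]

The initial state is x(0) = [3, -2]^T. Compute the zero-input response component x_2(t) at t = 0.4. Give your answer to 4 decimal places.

det(sI - A) = s^2 - (tr A)s + det A, with tr A = (-3) + (-5) = -8 and det A = (-3)·(-5) - 0·(-2) = 15 - 0 = 15.
So p(s) = det(sI - A) = s^2 + 8s + 15.
Factor s^2 + 8s + 15: two numbers with sum -8 and product 15 are -3 and -5, so s^2 + 8s + 15 = (s + 3)(s + 5).
Hence p(s) = (s + 3) (s + 5), with roots -5, -3.
The eigenvalues -5, -3 are distinct and real, so A is diagonalisable and x(t) = e^{At} x(0) = V diag(e^{λ_i t}) V^{-1} x(0), where the columns of V are the eigenvectors.
λ = -5: A - (-5)I = [[2, 0], [-2, 0]]. Row 1 gives 2·v1 + 0·v2 = 0, so take v_1 = [0, -1]^T.
λ = -3: A - (-3)I = [[0, 0], [-2, -2]]. Row 2 gives (-2)·v1 + (-2)·v2 = 0, so take v_2 = [1, -1]^T.
V = [v_1 v_2] = [[0, 1], [-1, -1]] has det V = 1, so V^{-1} = adj(V)/det V = [[-1, -1], [1, 0]].
Modal coordinates z(0) = V^{-1} x(0): (-1)·3 + (-1)·(-2) = -1; 1·3 + 0·(-2) = 3; so z(0) = [-1, 3]^T.
x_2(t) = Σ_i (v_i)_2 · z_i(0) · e^{λ_i t} (row 2 of V times the modal terms).
x_2(0.4) = (-1)·(-1)·e^{-5·0.4} + (-1)·3·e^{-3·0.4} = 1·0.135335 + (-3)·0.301194 = -0.7682.

-0.7682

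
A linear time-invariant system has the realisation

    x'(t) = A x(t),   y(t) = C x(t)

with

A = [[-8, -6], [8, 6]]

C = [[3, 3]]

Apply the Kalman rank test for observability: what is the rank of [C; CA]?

CA = [[0, 0]]
Observability matrix O = [C; CA] = [[3, 3], [0, 0]]
Every row of O is a scalar multiple of row 1 = [3, 3] (multipliers 1, 0), so the rows span a one-dimensional space.
O ≠ 0, hence rank(O) = 1.
rank(O) = 1 < n = 2, so the pair (A, C) is not completely observable.

1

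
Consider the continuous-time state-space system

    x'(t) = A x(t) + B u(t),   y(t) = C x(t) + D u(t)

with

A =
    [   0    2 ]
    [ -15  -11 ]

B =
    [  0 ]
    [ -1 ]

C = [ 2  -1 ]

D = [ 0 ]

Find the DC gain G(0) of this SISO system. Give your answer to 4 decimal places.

-0.1333

G(0) = C(-A)^{-1}B + D = -C A^{-1} B + D.
det A = 30, so A^{-1} = (1/30)·adj(A) = [[-11/30, -1/15], [1/2, 0]]
A^{-1} B = [1/15, 0]^T
C A^{-1} B = 2/15
G(0) = D - C A^{-1} B = 0 - (2/15) = -2/15 ≈ -0.1333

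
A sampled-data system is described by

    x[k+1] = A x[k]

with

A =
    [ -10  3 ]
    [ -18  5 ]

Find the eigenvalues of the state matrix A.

-4, -1

det(zI - A) = z^2 - (tr A)z + det A, with tr A = (-10) + 5 = -5 and det A = (-10)·5 - 3·(-18) = -50 - (-54) = 4.
So p(z) = det(zI - A) = z^2 + 5z + 4.
Factor z^2 + 5z + 4: two numbers with sum -5 and product 4 are -1 and -4, so z^2 + 5z + 4 = (z + 1)(z + 4).
Hence p(z) = (z + 1) (z + 4), with roots -4, -1.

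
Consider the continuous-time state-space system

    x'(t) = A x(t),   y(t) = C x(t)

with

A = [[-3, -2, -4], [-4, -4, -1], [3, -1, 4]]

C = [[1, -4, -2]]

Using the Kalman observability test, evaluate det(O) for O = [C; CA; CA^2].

CA = [[7, 16, -8]]
CA^2 = [[-109, -70, -76]]
Observability matrix O = [C; CA; CA^2] = [[1, -4, -2], [7, 16, -8], [-109, -70, -76]]
Expanding along the first row, det(O) = 1·(16·(-76) - (-8)·(-70)) - (-4)·(7·(-76) - (-8)·(-109)) + (-2)·(7·(-70) - 16·(-109)) = 1·(-1776) - (-4)·(-1404) + (-2)·1254 = -9900
Since det(O) ≠ 0, rank(O) = 3 and the system is completely observable.

-9900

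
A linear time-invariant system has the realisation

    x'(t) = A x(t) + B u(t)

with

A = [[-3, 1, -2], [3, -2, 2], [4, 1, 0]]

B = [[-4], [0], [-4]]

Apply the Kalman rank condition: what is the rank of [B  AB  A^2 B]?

3

AB = [[20], [-20], [-16]]
A^2B = [[-48], [68], [60]]
Controllability matrix C = [B  AB  A^2B] = [[-4, 20, -48], [0, -20, 68], [-4, -16, 60]]
det(C) = (-4)·((-20)·60 - 68·(-16)) - 20·(0·60 - 68·(-4)) + (-48)·(0·(-16) - (-20)·(-4)) = (-4)·(-112) - 20·272 + (-48)·(-80) = -1152 ≠ 0, so rank(C) = 3.
rank(C) = 3 = n, so the pair (A, B) is completely controllable.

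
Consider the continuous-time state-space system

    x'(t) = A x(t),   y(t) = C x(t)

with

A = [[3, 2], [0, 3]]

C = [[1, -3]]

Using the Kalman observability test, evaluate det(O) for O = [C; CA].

CA = [[3, -7]]
Observability matrix O = [C; CA] = [[1, -3], [3, -7]]
det(O) = 1·(-7) - (-3)·3 = -7 - (-9) = 2
Since det(O) ≠ 0, rank(O) = 2 and the system is completely observable.

2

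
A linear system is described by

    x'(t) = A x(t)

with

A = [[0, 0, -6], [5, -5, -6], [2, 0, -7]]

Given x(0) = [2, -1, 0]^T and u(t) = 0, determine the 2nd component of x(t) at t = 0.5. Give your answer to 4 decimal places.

det(sI - A) = s^3 - (tr A)s^2 + (M11 + M22 + M33)s - det A, where Mii is the 2×2 principal minor of A obtained by deleting row i and column i.
tr A = 0 + (-5) + (-7) = -12; M11 = (-5)·(-7) - (-6)·0 = 35 - 0 = 35; M22 = 0·(-7) - (-6)·2 = 0 - (-12) = 12; M33 = 0·(-5) - 0·5 = 0 - 0 = 0; sum of minors = 47.
det A = 0·((-5)·(-7) - (-6)·0) - 0·(5·(-7) - (-6)·2) + (-6)·(5·0 - (-5)·2) = 0·35 - 0·(-23) + (-6)·10 = -60.
So p(s) = det(sI - A) = s^3 + 12s^2 + 47s + 60.
Rational-root test: any integer root divides 60. Testing small divisors, s = -3 works: p(-3) = -27 + 108 + (-141) + 60 = 0, so (s + 3) is a factor.
Dividing, p(s) = (s + 3)(s^2 + 9s + 20).
Factor s^2 + 9s + 20: two numbers with sum -9 and product 20 are -4 and -5, so s^2 + 9s + 20 = (s + 4)(s + 5).
Hence p(s) = (s + 3) (s + 4) (s + 5), with roots -5, -4, -3.
The eigenvalues -5, -4, -3 are distinct and real, so A is diagonalisable and x(t) = e^{At} x(0) = V diag(e^{λ_i t}) V^{-1} x(0), where the columns of V are the eigenvectors.
λ = -5: A - (-5)I = [[5, 0, -6], [5, 0, -6], [2, 0, -2]]. v must be orthogonal to every row; (row 1) × (row 3) = [0, -2, 0], so take v_1 = [0, 1, 0]^T.
λ = -4: A - (-4)I = [[4, 0, -6], [5, -1, -6], [2, 0, -3]]. v must be orthogonal to every row; (row 1) × (row 2) = [-6, -6, -4], so take v_2 = [-3, -3, -2]^T.
λ = -3: A - (-3)I = [[3, 0, -6], [5, -2, -6], [2, 0, -4]]. v must be orthogonal to every row; (row 1) × (row 2) = [-12, -12, -6], so take v_3 = [2, 2, 1]^T.
V = [v_1 v_2 v_3] = [[0, -3, 2], [1, -3, 2], [0, -2, 1]] has det V = -1, so V^{-1} = adj(V)/det V = [[-1, 1, 0], [1, 0, -2], [2, 0, -3]].
Modal coordinates z(0) = V^{-1} x(0): (-1)·2 + 1·(-1) + 0·0 = -3; 1·2 + 0·(-1) + (-2)·0 = 2; 2·2 + 0·(-1) + (-3)·0 = 4; so z(0) = [-3, 2, 4]^T.
x_2(t) = Σ_i (v_i)_2 · z_i(0) · e^{λ_i t} (row 2 of V times the modal terms).
x_2(0.5) = 1·(-3)·e^{-5·0.5} + (-3)·2·e^{-4·0.5} + 2·4·e^{-3·0.5} = (-3)·0.082085 + (-6)·0.135335 + 8·0.223130 = 0.7268.

0.7268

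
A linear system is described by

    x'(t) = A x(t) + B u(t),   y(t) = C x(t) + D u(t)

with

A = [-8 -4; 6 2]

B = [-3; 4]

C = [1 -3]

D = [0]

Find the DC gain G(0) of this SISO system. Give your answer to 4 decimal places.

G(0) = C(-A)^{-1}B + D = -C A^{-1} B + D.
det A = 8, so A^{-1} = (1/8)·adj(A) = [[1/4, 1/2], [-3/4, -1]]
A^{-1} B = [5/4, -7/4]^T
C A^{-1} B = 13/2
G(0) = D - C A^{-1} B = 0 - (13/2) = -13/2 ≈ -6.5000

-6.5000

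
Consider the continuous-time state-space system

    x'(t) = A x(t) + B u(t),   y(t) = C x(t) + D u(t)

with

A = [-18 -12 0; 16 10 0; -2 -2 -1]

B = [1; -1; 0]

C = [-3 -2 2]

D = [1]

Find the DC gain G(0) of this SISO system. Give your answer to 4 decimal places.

G(0) = C(-A)^{-1}B + D = -C A^{-1} B + D.
det A = -12, so A^{-1} = (1/-12)·adj(A) = [[5/6, 1, 0], [-4/3, -3/2, 0], [1, 1, -1]]
A^{-1} B = [-1/6, 1/6, 0]^T
C A^{-1} B = 1/6
G(0) = D - C A^{-1} B = 1 - (1/6) = 5/6 ≈ 0.8333

0.8333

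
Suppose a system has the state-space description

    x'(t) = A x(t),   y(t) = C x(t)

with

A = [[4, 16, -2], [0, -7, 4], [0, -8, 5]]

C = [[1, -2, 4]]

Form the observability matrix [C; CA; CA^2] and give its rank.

CA = [[4, -2, 10]]
CA^2 = [[16, -2, 34]]
Observability matrix O = [C; CA; CA^2] = [[1, -2, 4], [4, -2, 10], [16, -2, 34]]
The columns c1, c2, c3 of O are linearly dependent: -2·c1 + c2 + c3 = 0 (check each entry), so rank(O) ≤ 2.
The 2×2 minor from rows 1, 2, columns 1, 2 is 1·(-2) - (-2)·4 = -2 - (-8) = 6 ≠ 0, so rank(O) = 2.
rank(O) = 2 < n = 3, so the pair (A, C) is not completely observable.

2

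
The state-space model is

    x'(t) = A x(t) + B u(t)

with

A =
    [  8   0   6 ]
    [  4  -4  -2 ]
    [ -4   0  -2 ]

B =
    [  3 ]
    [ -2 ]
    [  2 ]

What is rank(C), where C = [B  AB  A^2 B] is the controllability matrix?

AB = [[36], [16], [-16]]
A^2B = [[192], [112], [-112]]
Controllability matrix C = [B  AB  A^2B] = [[3, 36, 192], [-2, 16, 112], [2, -16, -112]]
The rows r1, r2, r3 of C are linearly dependent: r2 + r3 = 0 (check each entry), so rank(C) ≤ 2.
The 2×2 minor from rows 1, 2, columns 1, 2 is 3·16 - 36·(-2) = 48 - (-72) = 120 ≠ 0, so rank(C) = 2.
rank(C) = 2 < n = 3, so the pair (A, B) is not completely controllable.

2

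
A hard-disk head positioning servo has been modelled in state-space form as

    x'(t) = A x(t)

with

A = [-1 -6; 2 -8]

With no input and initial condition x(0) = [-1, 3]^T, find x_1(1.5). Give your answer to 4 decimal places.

det(sI - A) = s^2 - (tr A)s + det A, with tr A = (-1) + (-8) = -9 and det A = (-1)·(-8) - (-6)·2 = 8 - (-12) = 20.
So p(s) = det(sI - A) = s^2 + 9s + 20.
Factor s^2 + 9s + 20: two numbers with sum -9 and product 20 are -4 and -5, so s^2 + 9s + 20 = (s + 4)(s + 5).
Hence p(s) = (s + 4) (s + 5), with roots -5, -4.
The eigenvalues -5, -4 are distinct and real, so A is diagonalisable and x(t) = e^{At} x(0) = V diag(e^{λ_i t}) V^{-1} x(0), where the columns of V are the eigenvectors.
λ = -5: A - (-5)I = [[4, -6], [2, -3]]. Row 1 gives 4·v1 + (-6)·v2 = 0, so take v_1 = [3, 2]^T.
λ = -4: A - (-4)I = [[3, -6], [2, -4]]. Row 1 gives 3·v1 + (-6)·v2 = 0, so take v_2 = [2, 1]^T.
V = [v_1 v_2] = [[3, 2], [2, 1]] has det V = -1, so V^{-1} = adj(V)/det V = [[-1, 2], [2, -3]].
Modal coordinates z(0) = V^{-1} x(0): (-1)·(-1) + 2·3 = 7; 2·(-1) + (-3)·3 = -11; so z(0) = [7, -11]^T.
x_1(t) = Σ_i (v_i)_1 · z_i(0) · e^{λ_i t} (row 1 of V times the modal terms).
x_1(1.5) = 3·7·e^{-5·1.5} + 2·(-11)·e^{-4·1.5} = 21·0.000553 + (-22)·0.002479 = -0.0429.

-0.0429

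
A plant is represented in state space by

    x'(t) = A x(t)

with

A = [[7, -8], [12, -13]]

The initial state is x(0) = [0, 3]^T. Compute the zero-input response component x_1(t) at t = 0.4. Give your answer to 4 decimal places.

-3.2099

det(sI - A) = s^2 - (tr A)s + det A, with tr A = 7 + (-13) = -6 and det A = 7·(-13) - (-8)·12 = -91 - (-96) = 5.
So p(s) = det(sI - A) = s^2 + 6s + 5.
Factor s^2 + 6s + 5: two numbers with sum -6 and product 5 are -1 and -5, so s^2 + 6s + 5 = (s + 1)(s + 5).
Hence p(s) = (s + 1) (s + 5), with roots -5, -1.
The eigenvalues -5, -1 are distinct and real, so A is diagonalisable and x(t) = e^{At} x(0) = V diag(e^{λ_i t}) V^{-1} x(0), where the columns of V are the eigenvectors.
λ = -5: A - (-5)I = [[12, -8], [12, -8]]. Row 1 gives 12·v1 + (-8)·v2 = 0, so take v_1 = [-2, -3]^T.
λ = -1: A - (-1)I = [[8, -8], [12, -12]]. Row 1 gives 8·v1 + (-8)·v2 = 0, so take v_2 = [-1, -1]^T.
V = [v_1 v_2] = [[-2, -1], [-3, -1]] has det V = -1, so V^{-1} = adj(V)/det V = [[1, -1], [-3, 2]].
Modal coordinates z(0) = V^{-1} x(0): 1·0 + (-1)·3 = -3; (-3)·0 + 2·3 = 6; so z(0) = [-3, 6]^T.
x_1(t) = Σ_i (v_i)_1 · z_i(0) · e^{λ_i t} (row 1 of V times the modal terms).
x_1(0.4) = (-2)·(-3)·e^{-5·0.4} + (-1)·6·e^{-1·0.4} = 6·0.135335 + (-6)·0.670320 = -3.2099.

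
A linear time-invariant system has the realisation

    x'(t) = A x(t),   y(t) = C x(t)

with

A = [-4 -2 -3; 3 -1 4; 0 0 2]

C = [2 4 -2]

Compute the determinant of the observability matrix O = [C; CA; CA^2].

704

CA = [[4, -8, 6]]
CA^2 = [[-40, 0, -32]]
Observability matrix O = [C; CA; CA^2] = [[2, 4, -2], [4, -8, 6], [-40, 0, -32]]
Expanding along the first row, det(O) = 2·((-8)·(-32) - 6·0) - 4·(4·(-32) - 6·(-40)) + (-2)·(4·0 - (-8)·(-40)) = 2·256 - 4·112 + (-2)·(-320) = 704
Since det(O) ≠ 0, rank(O) = 3 and the system is completely observable.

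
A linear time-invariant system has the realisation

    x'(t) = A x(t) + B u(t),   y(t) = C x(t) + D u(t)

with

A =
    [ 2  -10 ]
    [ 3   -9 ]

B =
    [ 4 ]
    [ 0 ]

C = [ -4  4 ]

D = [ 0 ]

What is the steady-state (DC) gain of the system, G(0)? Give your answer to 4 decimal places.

G(0) = C(-A)^{-1}B + D = -C A^{-1} B + D.
det A = 12, so A^{-1} = (1/12)·adj(A) = [[-3/4, 5/6], [-1/4, 1/6]]
A^{-1} B = [-3, -1]^T
C A^{-1} B = 8
G(0) = D - C A^{-1} B = 0 - (8) = -8

-8.0000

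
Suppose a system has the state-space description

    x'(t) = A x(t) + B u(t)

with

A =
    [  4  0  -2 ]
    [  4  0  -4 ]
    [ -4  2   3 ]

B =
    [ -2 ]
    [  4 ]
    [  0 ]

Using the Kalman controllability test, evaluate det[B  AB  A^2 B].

AB = [[-8], [-8], [16]]
A^2B = [[-64], [-96], [64]]
Controllability matrix C = [B  AB  A^2B] = [[-2, -8, -64], [4, -8, -96], [0, 16, 64]]
Expanding along the first row, det(C) = (-2)·((-8)·64 - (-96)·16) - (-8)·(4·64 - (-96)·0) + (-64)·(4·16 - (-8)·0) = (-2)·1024 - (-8)·256 + (-64)·64 = -4096
Since det(C) ≠ 0, rank(C) = 3 and the system is completely controllable.

-4096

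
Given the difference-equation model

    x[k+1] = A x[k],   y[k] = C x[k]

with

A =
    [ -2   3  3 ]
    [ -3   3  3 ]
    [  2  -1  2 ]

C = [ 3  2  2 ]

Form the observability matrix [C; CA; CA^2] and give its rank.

3

CA = [[-8, 13, 19]]
CA^2 = [[15, -4, 53]]
Observability matrix O = [C; CA; CA^2] = [[3, 2, 2], [-8, 13, 19], [15, -4, 53]]
det(O) = 3·(13·53 - 19·(-4)) - 2·((-8)·53 - 19·15) + 2·((-8)·(-4) - 13·15) = 3·765 - 2·(-709) + 2·(-163) = 3387 ≠ 0, so rank(O) = 3.
rank(O) = 3 = n, so the pair (A, C) is completely observable.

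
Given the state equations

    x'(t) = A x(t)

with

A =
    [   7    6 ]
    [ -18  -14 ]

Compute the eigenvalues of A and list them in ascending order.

-5, -2

det(sI - A) = s^2 - (tr A)s + det A, with tr A = 7 + (-14) = -7 and det A = 7·(-14) - 6·(-18) = -98 - (-108) = 10.
So p(s) = det(sI - A) = s^2 + 7s + 10.
Factor s^2 + 7s + 10: two numbers with sum -7 and product 10 are -2 and -5, so s^2 + 7s + 10 = (s + 2)(s + 5).
Hence p(s) = (s + 2) (s + 5), with roots -5, -2.
All eigenvalues have negative real part, so the system is asymptotically stable.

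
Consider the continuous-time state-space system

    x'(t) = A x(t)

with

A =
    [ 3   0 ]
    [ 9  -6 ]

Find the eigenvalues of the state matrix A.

det(sI - A) = s^2 - (tr A)s + det A, with tr A = 3 + (-6) = -3 and det A = 3·(-6) - 0·9 = -18 - 0 = -18.
So p(s) = det(sI - A) = s^2 + 3s - 18.
Factor s^2 + 3s - 18: two numbers with sum -3 and product -18 are 3 and -6, so s^2 + 3s - 18 = (s - 3)(s + 6).
Hence p(s) = (s - 3) (s + 6), with roots -6, 3.
At least one eigenvalue has non-negative real part, so the system is not asymptotically stable.

-6, 3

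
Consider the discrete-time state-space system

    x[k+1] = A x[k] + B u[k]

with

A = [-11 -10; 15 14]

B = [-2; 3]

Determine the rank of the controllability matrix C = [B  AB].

1

AB = [[-8], [12]]
Controllability matrix C = [B  AB] = [[-2, -8], [3, 12]]
Every column of C is a scalar multiple of column 1 = [-2, 3] (multipliers 1, 4), so the columns span a one-dimensional space.
C ≠ 0, hence rank(C) = 1.
rank(C) = 1 < n = 2, so the pair (A, B) is not completely controllable.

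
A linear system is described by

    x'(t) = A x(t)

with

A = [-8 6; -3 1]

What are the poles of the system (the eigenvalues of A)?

-5, -2

det(sI - A) = s^2 - (tr A)s + det A, with tr A = (-8) + 1 = -7 and det A = (-8)·1 - 6·(-3) = -8 - (-18) = 10.
So p(s) = det(sI - A) = s^2 + 7s + 10.
Factor s^2 + 7s + 10: two numbers with sum -7 and product 10 are -2 and -5, so s^2 + 7s + 10 = (s + 2)(s + 5).
Hence p(s) = (s + 2) (s + 5), with roots -5, -2.
All eigenvalues have negative real part, so the system is asymptotically stable.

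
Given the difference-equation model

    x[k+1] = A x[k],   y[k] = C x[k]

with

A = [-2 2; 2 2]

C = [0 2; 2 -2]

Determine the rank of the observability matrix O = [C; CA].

CA = [[4, 4], [-8, 0]]
Observability matrix O = [C; CA] = [[0, 2], [2, -2], [4, 4], [-8, 0]]
Take the 2×2 submatrix of O formed by rows 1, 2: [[0, 2], [2, -2]]. Its determinant is 0·(-2) - 2·2 = 0 - 4 = -4 ≠ 0.
So rank(O) ≥ 2; since O has 2 columns, rank(O) = 2.
rank(O) = 2 = n, so the pair (A, C) is completely observable.

2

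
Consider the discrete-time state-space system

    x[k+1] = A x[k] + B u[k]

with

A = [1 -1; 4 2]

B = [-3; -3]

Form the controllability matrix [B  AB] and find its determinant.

AB = [[0], [-18]]
Controllability matrix C = [B  AB] = [[-3, 0], [-3, -18]]
det(C) = (-3)·(-18) - 0·(-3) = 54 - 0 = 54
Since det(C) ≠ 0, rank(C) = 2 and the system is completely controllable.

54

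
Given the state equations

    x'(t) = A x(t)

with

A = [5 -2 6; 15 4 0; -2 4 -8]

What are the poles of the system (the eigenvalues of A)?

det(sI - A) = s^3 - (tr A)s^2 + (M11 + M22 + M33)s - det A, where Mii is the 2×2 principal minor of A obtained by deleting row i and column i.
tr A = 5 + 4 + (-8) = 1; M11 = 4·(-8) - 0·4 = -32 - 0 = -32; M22 = 5·(-8) - 6·(-2) = -40 - (-12) = -28; M33 = 5·4 - (-2)·15 = 20 - (-30) = 50; sum of minors = -10.
det A = 5·(4·(-8) - 0·4) - (-2)·(15·(-8) - 0·(-2)) + 6·(15·4 - 4·(-2)) = 5·(-32) - (-2)·(-120) + 6·68 = 8.
So p(s) = det(sI - A) = s^3 - s^2 - 10s - 8.
Rational-root test: any integer root divides -8. Testing small divisors, s = -1 works: p(-1) = -1 + (-1) + 10 + (-8) = 0, so (s + 1) is a factor.
Dividing, p(s) = (s + 1)(s^2 - 2s - 8).
Factor s^2 - 2s - 8: two numbers with sum 2 and product -8 are 4 and -2, so s^2 - 2s - 8 = (s - 4)(s + 2).
Hence p(s) = (s - 4) (s + 1) (s + 2), with roots -2, -1, 4.
At least one eigenvalue has non-negative real part, so the system is not asymptotically stable.

-2, -1, 4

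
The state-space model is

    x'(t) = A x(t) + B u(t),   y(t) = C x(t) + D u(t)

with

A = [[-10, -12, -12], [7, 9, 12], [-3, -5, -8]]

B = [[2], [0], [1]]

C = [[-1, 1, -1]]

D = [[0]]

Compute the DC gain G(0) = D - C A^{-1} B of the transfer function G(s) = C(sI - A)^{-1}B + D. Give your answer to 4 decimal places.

6.5833

G(0) = C(-A)^{-1}B + D = -C A^{-1} B + D.
det A = -24, so A^{-1} = (1/-24)·adj(A) = [[1/2, 3/2, 3/2], [-5/6, -11/6, -3/2], [1/3, 7/12, 1/4]]
A^{-1} B = [5/2, -19/6, 11/12]^T
C A^{-1} B = -79/12
G(0) = D - C A^{-1} B = 0 - (-79/12) = 79/12 ≈ 6.5833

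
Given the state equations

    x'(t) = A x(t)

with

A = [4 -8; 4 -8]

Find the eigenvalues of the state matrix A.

det(sI - A) = s^2 - (tr A)s + det A, with tr A = 4 + (-8) = -4 and det A = 4·(-8) - (-8)·4 = -32 - (-32) = 0.
So p(s) = det(sI - A) = s^2 + 4s.
Factor s^2 + 4s: two numbers with sum -4 and product 0 are 0 and -4, so s^2 + 4s = s(s + 4).
Hence p(s) = s (s + 4), with roots -4, 0.
At least one eigenvalue has non-negative real part, so the system is not asymptotically stable.

-4, 0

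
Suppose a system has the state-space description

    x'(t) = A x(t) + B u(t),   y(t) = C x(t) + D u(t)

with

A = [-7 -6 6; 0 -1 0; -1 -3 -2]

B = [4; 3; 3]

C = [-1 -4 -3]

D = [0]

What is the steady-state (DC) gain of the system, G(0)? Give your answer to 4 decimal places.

G(0) = C(-A)^{-1}B + D = -C A^{-1} B + D.
det A = -20, so A^{-1} = (1/-20)·adj(A) = [[-1/10, 3/2, -3/10], [0, -1, 0], [1/20, 3/4, -7/20]]
A^{-1} B = [16/5, -3, 7/5]^T
C A^{-1} B = 23/5
G(0) = D - C A^{-1} B = 0 - (23/5) = -23/5 ≈ -4.6000

-4.6000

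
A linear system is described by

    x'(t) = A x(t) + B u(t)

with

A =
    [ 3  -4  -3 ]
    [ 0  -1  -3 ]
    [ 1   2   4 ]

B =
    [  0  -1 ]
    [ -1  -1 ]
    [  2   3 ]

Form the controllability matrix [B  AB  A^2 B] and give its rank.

AB = [[-2, -8], [-5, -8], [6, 9]]
A^2B = [[-4, -19], [-13, -19], [12, 12]]
Controllability matrix C = [B  AB  A^2B] = [[0, -1, -2, -8, -4, -19], [-1, -1, -5, -8, -13, -19], [2, 3, 6, 9, 12, 12]]
Take the 3×3 submatrix of C formed by columns 1, 2, 3: [[0, -1, -2], [-1, -1, -5], [2, 3, 6]]. Its determinant is 0·((-1)·6 - (-5)·3) - (-1)·((-1)·6 - (-5)·2) + (-2)·((-1)·3 - (-1)·2) = 0·9 - (-1)·4 + (-2)·(-1) = 6 ≠ 0.
So rank(C) ≥ 3; since C has 3 rows, rank(C) = 3.
rank(C) = 3 = n, so the pair (A, B) is completely controllable.

3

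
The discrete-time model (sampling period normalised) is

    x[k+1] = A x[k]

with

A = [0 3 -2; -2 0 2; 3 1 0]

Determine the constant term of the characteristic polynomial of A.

Expand det(zI - A) for the 3×3 matrix.
p(z) = z^3 + 10z - 22.
(Check: constant term = det(-A) = (-1)^3 det A = -22; coefficient of z^2 = -tr A = 0.)
The constant term is -22.

-22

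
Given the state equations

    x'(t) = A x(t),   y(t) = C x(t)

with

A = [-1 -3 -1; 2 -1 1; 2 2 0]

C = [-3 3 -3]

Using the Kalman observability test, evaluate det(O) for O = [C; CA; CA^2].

216

CA = [[3, 0, 6]]
CA^2 = [[9, 3, -3]]
Observability matrix O = [C; CA; CA^2] = [[-3, 3, -3], [3, 0, 6], [9, 3, -3]]
Expanding along the first row, det(O) = (-3)·(0·(-3) - 6·3) - 3·(3·(-3) - 6·9) + (-3)·(3·3 - 0·9) = (-3)·(-18) - 3·(-63) + (-3)·9 = 216
Since det(O) ≠ 0, rank(O) = 3 and the system is completely observable.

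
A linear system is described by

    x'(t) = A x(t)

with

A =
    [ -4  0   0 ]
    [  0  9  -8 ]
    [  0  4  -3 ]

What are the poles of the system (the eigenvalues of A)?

-4, 1, 5

det(sI - A) = s^3 - (tr A)s^2 + (M11 + M22 + M33)s - det A, where Mii is the 2×2 principal minor of A obtained by deleting row i and column i.
tr A = (-4) + 9 + (-3) = 2; M11 = 9·(-3) - (-8)·4 = -27 - (-32) = 5; M22 = (-4)·(-3) - 0·0 = 12 - 0 = 12; M33 = (-4)·9 - 0·0 = -36 - 0 = -36; sum of minors = -19.
det A = (-4)·(9·(-3) - (-8)·4) - 0·(0·(-3) - (-8)·0) + 0·(0·4 - 9·0) = (-4)·5 - 0·0 + 0·0 = -20.
So p(s) = det(sI - A) = s^3 - 2s^2 - 19s + 20.
Rational-root test: any integer root divides 20. Testing small divisors, s = 1 works: p(1) = 1 + (-2) + (-19) + 20 = 0, so (s - 1) is a factor.
Dividing, p(s) = (s - 1)(s^2 - s - 20).
Factor s^2 - s - 20: two numbers with sum 1 and product -20 are 5 and -4, so s^2 - s - 20 = (s - 5)(s + 4).
Hence p(s) = (s - 5) (s - 1) (s + 4), with roots -4, 1, 5.
At least one eigenvalue has non-negative real part, so the system is not asymptotically stable.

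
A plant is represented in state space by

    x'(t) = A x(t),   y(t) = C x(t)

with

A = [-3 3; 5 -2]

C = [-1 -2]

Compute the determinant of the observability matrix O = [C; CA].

CA = [[-7, 1]]
Observability matrix O = [C; CA] = [[-1, -2], [-7, 1]]
det(O) = (-1)·1 - (-2)·(-7) = -1 - 14 = -15
Since det(O) ≠ 0, rank(O) = 2 and the system is completely observable.

-15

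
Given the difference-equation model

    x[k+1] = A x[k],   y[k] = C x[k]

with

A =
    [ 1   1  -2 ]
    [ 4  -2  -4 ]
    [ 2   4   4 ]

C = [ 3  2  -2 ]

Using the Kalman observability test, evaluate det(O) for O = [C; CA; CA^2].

3956

CA = [[7, -9, -22]]
CA^2 = [[-73, -63, -66]]
Observability matrix O = [C; CA; CA^2] = [[3, 2, -2], [7, -9, -22], [-73, -63, -66]]
Expanding along the first row, det(O) = 3·((-9)·(-66) - (-22)·(-63)) - 2·(7·(-66) - (-22)·(-73)) + (-2)·(7·(-63) - (-9)·(-73)) = 3·(-792) - 2·(-2068) + (-2)·(-1098) = 3956
Since det(O) ≠ 0, rank(O) = 3 and the system is completely observable.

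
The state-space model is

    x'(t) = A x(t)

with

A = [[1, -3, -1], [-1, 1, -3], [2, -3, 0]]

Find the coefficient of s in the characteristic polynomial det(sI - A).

Expand det(sI - A) for the 3×3 matrix.
p(s) = s^3 - 2s^2 - 9s - 8.
(Check: constant term = det(-A) = (-1)^3 det A = -8; coefficient of s^2 = -tr A = -2.)
The coefficient of s is -9.

-9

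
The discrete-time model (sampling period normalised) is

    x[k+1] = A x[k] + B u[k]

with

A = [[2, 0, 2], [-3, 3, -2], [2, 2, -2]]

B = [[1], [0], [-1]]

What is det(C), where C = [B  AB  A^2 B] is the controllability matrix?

46

AB = [[0], [-1], [4]]
A^2B = [[8], [-11], [-10]]
Controllability matrix C = [B  AB  A^2B] = [[1, 0, 8], [0, -1, -11], [-1, 4, -10]]
Expanding along the first row, det(C) = 1·((-1)·(-10) - (-11)·4) - 0·(0·(-10) - (-11)·(-1)) + 8·(0·4 - (-1)·(-1)) = 1·54 - 0·(-11) + 8·(-1) = 46
Since det(C) ≠ 0, rank(C) = 3 and the system is completely controllable.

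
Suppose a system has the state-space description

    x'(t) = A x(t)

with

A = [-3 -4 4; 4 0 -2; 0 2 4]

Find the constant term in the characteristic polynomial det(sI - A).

Expand det(sI - A) for the 3×3 matrix.
p(s) = s^3 - s^2 + 8s - 84.
(Check: constant term = det(-A) = (-1)^3 det A = -84; coefficient of s^2 = -tr A = -1.)
The constant term is -84.

-84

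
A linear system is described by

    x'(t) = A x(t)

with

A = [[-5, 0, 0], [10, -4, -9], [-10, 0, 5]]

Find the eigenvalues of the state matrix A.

-5, -4, 5

det(sI - A) = s^3 - (tr A)s^2 + (M11 + M22 + M33)s - det A, where Mii is the 2×2 principal minor of A obtained by deleting row i and column i.
tr A = (-5) + (-4) + 5 = -4; M11 = (-4)·5 - (-9)·0 = -20 - 0 = -20; M22 = (-5)·5 - 0·(-10) = -25 - 0 = -25; M33 = (-5)·(-4) - 0·10 = 20 - 0 = 20; sum of minors = -25.
det A = (-5)·((-4)·5 - (-9)·0) - 0·(10·5 - (-9)·(-10)) + 0·(10·0 - (-4)·(-10)) = (-5)·(-20) - 0·(-40) + 0·(-40) = 100.
So p(s) = det(sI - A) = s^3 + 4s^2 - 25s - 100.
Rational-root test: any integer root divides -100. Testing small divisors, s = -4 works: p(-4) = -64 + 64 + 100 + (-100) = 0, so (s + 4) is a factor.
Dividing, p(s) = (s + 4)(s^2 - 25).
Factor s^2 - 25: two numbers with sum 0 and product -25 are 5 and -5, so s^2 - 25 = (s - 5)(s + 5).
Hence p(s) = (s - 5) (s + 4) (s + 5), with roots -5, -4, 5.
At least one eigenvalue has non-negative real part, so the system is not asymptotically stable.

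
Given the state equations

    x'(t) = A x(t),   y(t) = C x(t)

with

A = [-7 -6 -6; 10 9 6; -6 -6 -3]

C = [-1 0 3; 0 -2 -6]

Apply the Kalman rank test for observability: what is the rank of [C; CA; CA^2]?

2

CA = [[-11, -12, -3], [16, 18, 6]]
CA^2 = [[-25, -24, 3], [32, 30, -6]]
Observability matrix O = [C; CA; CA^2] = [[-1, 0, 3], [0, -2, -6], [-11, -12, -3], [16, 18, 6], [-25, -24, 3], [32, 30, -6]]
The columns c1, c2, c3 of O are linearly dependent: 3·c1 - 3·c2 + c3 = 0 (check each entry), so rank(O) ≤ 2.
The 2×2 minor from rows 1, 2, columns 1, 2 is (-1)·(-2) - 0·0 = 2 - 0 = 2 ≠ 0, so rank(O) = 2.
rank(O) = 2 < n = 3, so the pair (A, C) is not completely observable.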